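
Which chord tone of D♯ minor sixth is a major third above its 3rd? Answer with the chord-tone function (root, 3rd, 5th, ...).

5th

Spelling the chord: D♯, F♯, A♯, B♯.
The 3rd is F♯. A major third above F♯ is A♯.
A♯ is the chord's 5th.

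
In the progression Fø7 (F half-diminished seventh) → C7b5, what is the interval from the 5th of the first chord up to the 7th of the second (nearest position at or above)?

major seventh

Fø7 (F half-diminished seventh) has Cb as its 5th, and C7b5 has Bb as its 7th.
From Cb to Bb is 11 semitones, exactly the major seventh.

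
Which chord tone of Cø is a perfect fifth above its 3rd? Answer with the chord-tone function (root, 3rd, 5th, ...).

Spelling the chord: C, E♭, G♭, B♭.
The 3rd is E♭. A perfect fifth above E♭ is B♭.
B♭ is the chord's 7th.

7th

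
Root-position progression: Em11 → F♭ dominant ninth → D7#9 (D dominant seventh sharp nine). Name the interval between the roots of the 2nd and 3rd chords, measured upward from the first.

The roots are F♭ and D.
F♭ up to D is 10 semitones, a half step wider than a major sixth, so the interval is augmented.

augmented 6th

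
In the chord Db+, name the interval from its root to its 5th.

Dbaug: Db–F–A.
Root = Db; 5th = A.
From Db to A: 8 semitones over a fifth = augmented.

augmented 5th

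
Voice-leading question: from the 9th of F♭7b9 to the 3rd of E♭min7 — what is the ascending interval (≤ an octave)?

augmented 1st

The 9th of F♭7b9 is G𝄫; the 3rd of E♭min7 is G♭.
1 letter names make it a unison; at 1 semitone (a half step wider than perfect) the quality is augmented.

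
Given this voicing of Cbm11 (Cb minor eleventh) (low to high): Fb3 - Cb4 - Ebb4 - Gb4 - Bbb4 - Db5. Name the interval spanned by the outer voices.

The outer voices are Fb3 and Db5.
From Fb to Db is 21 semitones, exactly the major thirteenth.

major 13th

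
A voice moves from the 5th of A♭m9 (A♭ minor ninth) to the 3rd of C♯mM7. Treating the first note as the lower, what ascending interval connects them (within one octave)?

The 5th of A♭m9 (A♭ minor ninth) is E♭; the 3rd of C♯mM7 is E.
E♭ up to E is 1 semitone, a half step wider than a perfect unison, so the interval is augmented.

A1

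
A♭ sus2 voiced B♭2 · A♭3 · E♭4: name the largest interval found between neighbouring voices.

minor 7th

Adjacent intervals: B♭2→A♭3 = minor seventh; A♭3→E♭4 = perfect fifth.
The largest is B♭2 to A♭3, a minor seventh (10 semitones).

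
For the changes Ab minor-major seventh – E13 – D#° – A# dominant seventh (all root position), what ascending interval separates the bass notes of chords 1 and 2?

augmented fifth

The roots are Ab and E.
5 letter names make it a fifth; at 8 semitones (a half step wider than perfect) the quality is augmented.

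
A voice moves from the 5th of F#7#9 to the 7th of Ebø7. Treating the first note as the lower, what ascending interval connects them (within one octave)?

diminished 2nd

F#7#9 has C# as its 5th, and Ebø7 has Db as its 7th.
From C# to Db: 0 semitones over a second = diminished.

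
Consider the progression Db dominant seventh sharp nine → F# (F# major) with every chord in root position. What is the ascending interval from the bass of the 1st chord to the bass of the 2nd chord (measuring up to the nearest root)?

The roots are Db and F#.
3 letter names make it a third; at 5 semitones (a half step wider than major) the quality is augmented.

augmented 3rd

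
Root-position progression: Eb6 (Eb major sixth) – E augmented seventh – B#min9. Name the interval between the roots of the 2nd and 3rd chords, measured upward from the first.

The roots are E and B#.
E up to B# is 8 semitones, a half step wider than a perfect fifth, so the interval is augmented.

augmented 5th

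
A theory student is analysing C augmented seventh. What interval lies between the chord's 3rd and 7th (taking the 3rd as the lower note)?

C augmented seventh is spelled C E G# Bb.
The 3rd is E and the 7th is Bb.
E up to Bb is 6 semitones, a half step narrower than a perfect fifth, so the interval is diminished.

diminished fifth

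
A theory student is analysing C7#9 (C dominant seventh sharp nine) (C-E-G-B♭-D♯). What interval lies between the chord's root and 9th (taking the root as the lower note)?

augmented ninth

Root = C; 9th = D♯.
C up to D♯ is 15 semitones, a half step wider than a major ninth, so the interval is augmented.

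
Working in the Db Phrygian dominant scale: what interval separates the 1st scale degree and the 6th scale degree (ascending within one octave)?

The scale runs Db Ebb F Gb Ab Bbb Cb.
The 1st scale degree is Db and the 6th degree is Bbb.
Db up to Bbb is 8 semitones, a half step narrower than a major sixth, so the interval is minor.

minor sixth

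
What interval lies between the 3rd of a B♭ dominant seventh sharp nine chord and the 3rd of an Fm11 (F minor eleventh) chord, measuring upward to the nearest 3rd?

B♭ dominant seventh sharp nine has D as its 3rd, and Fm11 (F minor eleventh) has A♭ as its 3rd.
From D to A♭: 6 semitones over a fifth = diminished.

diminished fifth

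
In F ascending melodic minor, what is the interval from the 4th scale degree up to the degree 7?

augmented fourth

Spelling F ascending melodic minor: F G Ab Bb C D E.
The 4th scale degree is Bb and the 7th scale degree is E.
Bb up to E is 6 semitones, a half step wider than a perfect fourth, so the interval is augmented.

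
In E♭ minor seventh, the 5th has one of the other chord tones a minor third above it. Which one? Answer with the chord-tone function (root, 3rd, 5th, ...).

E♭-7 (E♭ minor seventh): E♭–G♭–B♭–D♭.
The 5th is B♭. A minor third above B♭ is D♭.
D♭ is the chord's 7th.

7th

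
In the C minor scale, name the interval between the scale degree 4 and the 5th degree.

M2

The scale runs C D Eb F G Ab Bb.
The scale degree 4 is F and the 5th scale degree is G.
F up to G spans 2 letter names and 2 semitones — a major second.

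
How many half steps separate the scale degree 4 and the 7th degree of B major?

6

The scale is B C♯ D♯ E F♯ G♯ A♯.
E up to A♯ is an augmented fourth — 6 semitones.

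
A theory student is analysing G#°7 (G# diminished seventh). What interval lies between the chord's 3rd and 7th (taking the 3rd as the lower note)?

diminished fifth

G#°7: G# B D F.
The 3rd is B and the 7th is F.
B up to F is 6 semitones, a half step narrower than a perfect fifth, so the interval is diminished.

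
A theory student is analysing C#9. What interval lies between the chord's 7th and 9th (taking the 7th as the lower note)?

major third

C#9: C#–E#–G#–B–D#.
7th = B; 9th = D#.
B up to D# spans 3 letter names and 4 semitones — a major third.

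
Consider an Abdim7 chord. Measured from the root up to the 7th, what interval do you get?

diminished 7th

Spelling the chord: Ab–Cb–Ebb–Gbb.
The root is Ab and the 7th is Gbb.
From Ab to Gbb: 9 semitones over a seventh = diminished.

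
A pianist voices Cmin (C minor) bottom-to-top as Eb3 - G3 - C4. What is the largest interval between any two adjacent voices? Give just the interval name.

Adjacent intervals: Eb3→G3 = major third; G3→C4 = perfect fourth.
The largest is G3 to C4, a perfect fourth (5 semitones).

P4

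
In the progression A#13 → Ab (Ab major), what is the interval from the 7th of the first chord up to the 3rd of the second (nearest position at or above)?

diminished fourth

The 7th of A#13 is G#; the 3rd of Ab (Ab major) is C.
G# up to C is 4 semitones, a half step narrower than a perfect fourth, so the interval is diminished.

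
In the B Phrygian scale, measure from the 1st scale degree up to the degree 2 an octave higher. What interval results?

minor 9th

B phrygian: B C D E F# G A.
So we need the interval from B up to C.
B up to C is 13 semitones, a half step narrower than a major ninth, so the interval is minor.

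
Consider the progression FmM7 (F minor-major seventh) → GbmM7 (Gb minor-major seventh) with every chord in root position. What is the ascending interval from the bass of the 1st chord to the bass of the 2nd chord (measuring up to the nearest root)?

The roots are F and Gb.
2 letter names make it a second; at 1 semitone (a half step narrower than major) the quality is minor.

m2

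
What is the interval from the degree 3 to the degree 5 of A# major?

The scale runs A# B# C## D# E# F## G##.
That puts C## below E#.
C## up to E# is 3 semitones, a half step narrower than a major third, so the interval is minor.

minor third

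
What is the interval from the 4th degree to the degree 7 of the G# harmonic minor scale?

A4

The scale runs G# A# B C# D# E F##.
4th degree = C#; scale degree 7 = F##.
C# up to F## is 6 semitones, a half step wider than a perfect fourth, so the interval is augmented.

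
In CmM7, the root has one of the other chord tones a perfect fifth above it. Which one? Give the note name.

CmM7: C-E♭-G-B.
The root is C. A perfect fifth above C is G.
G is the chord's 5th.

G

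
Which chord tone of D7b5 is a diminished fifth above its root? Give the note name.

D7b5 is spelled D F♯ A♭ C.
The root is D. A diminished fifth above D is A♭.
A♭ is the chord's 5th.

Ab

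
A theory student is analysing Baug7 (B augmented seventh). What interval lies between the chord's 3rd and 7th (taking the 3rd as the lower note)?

diminished 5th

Spelling the chord: B, D#, F##, A.
3rd = D#; 7th = A.
D# up to A is 6 semitones, a half step narrower than a perfect fifth, so the interval is diminished.
This 3–7 tritone is the characteristic tension at the heart of the dominant sound.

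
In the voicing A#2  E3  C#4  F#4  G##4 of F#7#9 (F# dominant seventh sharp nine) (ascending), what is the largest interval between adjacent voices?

major sixth

Adjacent intervals: A#2→E3 = diminished fifth; E3→C#4 = major sixth; C#4→F#4 = perfect fourth; F#4→G##4 = augmented second.
The largest is E3 to C#4, a major sixth (9 semitones).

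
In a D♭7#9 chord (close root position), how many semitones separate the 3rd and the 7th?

6

D♭7#9 is spelled D♭ F A♭ C♭ E.
F to C♭ is a diminished fifth: 6 semitones.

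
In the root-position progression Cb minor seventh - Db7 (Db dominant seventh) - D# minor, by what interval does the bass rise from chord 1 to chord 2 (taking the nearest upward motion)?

The roots are Cb and Db.
From Cb to Db is 2 semitones, exactly the major second.

major second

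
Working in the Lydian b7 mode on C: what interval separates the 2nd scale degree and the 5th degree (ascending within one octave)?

perfect fourth

Spelling the Lydian b7 mode on C: C D E F# G A Bb.
The 2nd scale degree is D and the 5th degree is G.
From D to G is 5 semitones, exactly the perfect fourth.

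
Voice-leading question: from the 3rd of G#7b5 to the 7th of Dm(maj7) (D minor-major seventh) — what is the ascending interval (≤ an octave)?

The 3rd of G#7b5 is B#; the 7th of Dm(maj7) (D minor-major seventh) is C#.
From B# to C#: 1 semitone over a second = minor.

minor 2nd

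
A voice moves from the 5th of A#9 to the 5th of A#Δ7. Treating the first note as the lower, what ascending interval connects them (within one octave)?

The 5th of A#9 is E#; the 5th of A#Δ7 is E#.
From E# to E# is 0 semitones, exactly the perfect unison.

perfect unison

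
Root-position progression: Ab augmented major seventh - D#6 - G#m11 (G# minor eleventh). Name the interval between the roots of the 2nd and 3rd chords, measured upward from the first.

The roots are D# and G#.
Counting 4 letters and 5 half steps from D# gives a perfect fourth.

perfect fourth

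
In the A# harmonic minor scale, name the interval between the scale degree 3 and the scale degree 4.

A# harmonic minor: A# B# C# D# E# F# G##.
Scale degree 3 = C#; scale degree 4 = D#.
C# up to D# spans 2 letter names and 2 semitones — a major second.

major second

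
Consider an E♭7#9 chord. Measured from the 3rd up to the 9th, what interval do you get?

Spelling the chord: E♭-G-B♭-D♭-F♯.
The 3rd is G and the 9th is F♯.
From G to F♯ is 11 semitones, exactly the major seventh.

major seventh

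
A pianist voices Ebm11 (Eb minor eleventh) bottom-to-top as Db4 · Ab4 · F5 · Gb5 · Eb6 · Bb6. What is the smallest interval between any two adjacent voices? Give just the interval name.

Adjacent intervals: Db4→Ab4 = perfect fifth; Ab4→F5 = major sixth; F5→Gb5 = minor second; Gb5→Eb6 = major sixth; Eb6→Bb6 = perfect fifth.
The smallest is F5 to Gb5, a minor second (1 semitone).

minor second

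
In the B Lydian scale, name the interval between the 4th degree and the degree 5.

minor second

Spelling the B Lydian scale: B C♯ D♯ E♯ F♯ G♯ A♯.
So we need the interval from E♯ up to F♯.
2 letter names make it a second; at 1 semitone (a half step narrower than major) the quality is minor.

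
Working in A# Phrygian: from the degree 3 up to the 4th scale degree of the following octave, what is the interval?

The scale runs A# B C# D# E# F# G#.
The degree 3 is C# and the 4th scale degree (up an octave) is D#.
Counting 9 letters and 14 half steps from C# gives a major ninth.

M9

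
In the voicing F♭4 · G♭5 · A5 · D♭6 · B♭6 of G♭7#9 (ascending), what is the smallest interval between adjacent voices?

augmented second

Adjacent intervals: F♭4→G♭5 = major ninth; G♭5→A5 = augmented second; A5→D♭6 = diminished fourth; D♭6→B♭6 = major sixth.
The smallest is G♭5 to A5, an augmented second (3 semitones).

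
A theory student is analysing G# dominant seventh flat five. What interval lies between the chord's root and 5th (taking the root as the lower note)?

G#7b5: G#-B#-D-F#.
Root = G#; 5th = D.
G# up to D is 6 semitones, a half step narrower than a perfect fifth, so the interval is diminished.

d5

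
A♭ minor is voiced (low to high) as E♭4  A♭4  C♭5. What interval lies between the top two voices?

Those voices are A♭4 and C♭5.
From A♭ to C♭: 3 semitones over a third = minor.

minor third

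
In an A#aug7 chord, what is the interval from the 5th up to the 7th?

A#+7: A#–C##–E##–G#.
5th = E##; 7th = G#.
3 letter names make it a third; at 2 semitones (a whole step narrower than major) the quality is diminished.

d3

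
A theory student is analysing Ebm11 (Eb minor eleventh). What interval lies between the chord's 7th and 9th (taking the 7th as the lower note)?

Eb minor eleventh: Eb-Gb-Bb-Db-F-Ab.
So we need the interval from Db up to F.
Db up to F spans 3 letter names and 4 semitones — a major third.

major third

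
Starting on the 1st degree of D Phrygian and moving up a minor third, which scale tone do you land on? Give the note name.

F

The scale is D Eb F G A Bb C.
The 1st degree is D; a minor third above that is F — scale degree 3.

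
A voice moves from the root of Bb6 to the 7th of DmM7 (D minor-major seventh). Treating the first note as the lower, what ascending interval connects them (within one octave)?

The root of Bb6 is Bb; the 7th of DmM7 (D minor-major seventh) is C#.
From Bb to C#: 3 semitones over a second = augmented.

augmented 2nd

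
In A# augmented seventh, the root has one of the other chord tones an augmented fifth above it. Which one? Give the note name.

Spelling the chord: A#, C##, E##, G#.
The root is A#. An augmented fifth above A# is E##.
E## is the chord's 5th.

E##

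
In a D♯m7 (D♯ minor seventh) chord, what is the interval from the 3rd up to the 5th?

Spelling the chord: D♯ F♯ A♯ C♯.
The 3rd is F♯ and the 5th is A♯.
From F♯ to A♯ is 4 semitones, exactly the major third.

major 3rd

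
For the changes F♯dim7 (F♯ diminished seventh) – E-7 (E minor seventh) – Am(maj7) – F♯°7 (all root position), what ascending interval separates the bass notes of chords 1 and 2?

minor seventh

The roots are F♯ and E.
F♯ up to E is 10 semitones, a half step narrower than a major seventh, so the interval is minor.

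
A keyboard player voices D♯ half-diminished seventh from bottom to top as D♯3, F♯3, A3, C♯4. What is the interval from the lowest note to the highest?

minor seventh

The outer voices are D♯3 and C♯4.
D♯ up to C♯ is 10 semitones, a half step narrower than a major seventh, so the interval is minor.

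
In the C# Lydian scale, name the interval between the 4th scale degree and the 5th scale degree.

minor second

The scale runs C# D# E# F## G# A# B#.
That puts F## below G#.
2 letter names make it a second; at 1 semitone (a half step narrower than major) the quality is minor.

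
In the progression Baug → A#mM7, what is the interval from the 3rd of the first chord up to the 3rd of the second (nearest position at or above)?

minor 7th

The 3rd of Baug is D#; the 3rd of A#mM7 is C#.
From D# to C#: 10 semitones over a seventh = minor.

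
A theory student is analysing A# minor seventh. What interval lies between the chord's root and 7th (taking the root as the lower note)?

m7

Spelling the chord: A#–C#–E#–G#.
So we need the interval from A# up to G#.
A# up to G# is 10 semitones, a half step narrower than a major seventh, so the interval is minor.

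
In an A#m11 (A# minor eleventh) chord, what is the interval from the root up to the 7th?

minor seventh

The chord tones of A#m11 (A# minor eleventh) are A# C# E# G# B# D#.
The root is A# and the 7th is G#.
A# up to G# is 10 semitones, a half step narrower than a major seventh, so the interval is minor.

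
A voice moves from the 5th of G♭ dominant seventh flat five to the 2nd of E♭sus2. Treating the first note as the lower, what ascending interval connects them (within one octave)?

The 5th of G♭ dominant seventh flat five is D𝄫; the 2nd of E♭sus2 is F.
3 letter names make it a third; at 5 semitones (a half step wider than major) the quality is augmented.

A3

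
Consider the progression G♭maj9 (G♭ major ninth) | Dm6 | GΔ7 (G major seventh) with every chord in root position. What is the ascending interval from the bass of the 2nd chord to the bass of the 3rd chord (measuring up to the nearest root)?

perfect 4th

The roots are D and G.
From D to G is 5 semitones, exactly the perfect fourth.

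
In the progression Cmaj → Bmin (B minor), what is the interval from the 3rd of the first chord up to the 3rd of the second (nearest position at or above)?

minor seventh

Cmaj has E as its 3rd, and Bmin (B minor) has D as its 3rd.
From E to D: 10 semitones over a seventh = minor.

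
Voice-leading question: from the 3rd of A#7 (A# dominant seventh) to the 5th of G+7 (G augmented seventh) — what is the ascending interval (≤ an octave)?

m2

A#7 (A# dominant seventh) has C## as its 3rd, and G+7 (G augmented seventh) has D# as its 5th.
C## up to D# is 1 semitone, a half step narrower than a major second, so the interval is minor.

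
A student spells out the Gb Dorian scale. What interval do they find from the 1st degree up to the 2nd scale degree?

major 2nd

Gb dorian: Gb Ab Bbb Cb Db Eb Fb.
1st degree = Gb; 2nd scale degree = Ab.
Counting 2 letters and 2 half steps from Gb gives a major second.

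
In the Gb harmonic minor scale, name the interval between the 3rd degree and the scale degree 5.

The scale runs Gb Ab Bbb Cb Db Ebb F.
That puts Bbb below Db.
From Bbb to Db is 4 semitones, exactly the major third.

major third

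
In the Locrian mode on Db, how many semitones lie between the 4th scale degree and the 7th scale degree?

The scale is Db Ebb Fb Gb Abb Bbb Cb.
Gb up to Cb is a perfect fourth — 5 semitones.

5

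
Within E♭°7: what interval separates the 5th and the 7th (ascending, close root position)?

The chord tones of E♭dim7 (E♭ diminished seventh) are E♭-G♭-B𝄫-D𝄫.
That puts B𝄫 below D𝄫.
3 letter names make it a third; at 3 semitones (a half step narrower than major) the quality is minor.

m3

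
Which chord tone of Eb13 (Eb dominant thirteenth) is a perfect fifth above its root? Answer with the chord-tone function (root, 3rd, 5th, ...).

Eb13: Eb-G-Bb-Db-F-C.
The root is Eb. A perfect fifth above Eb is Bb.
Bb is the chord's 5th.

5th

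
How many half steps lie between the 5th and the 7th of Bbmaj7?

4

The chord tones of Bb major seventh are Bb–D–F–A.
F to A is a major third: 4 semitones.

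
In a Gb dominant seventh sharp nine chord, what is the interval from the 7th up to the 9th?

The chord tones of Gb7#9 are Gb-Bb-Db-Fb-A.
So we need the interval from Fb up to A.
From Fb to A: 5 semitones over a third = augmented.

augmented third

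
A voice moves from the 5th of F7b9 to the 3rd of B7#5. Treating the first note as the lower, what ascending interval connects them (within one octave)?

The 5th of F7b9 is C; the 3rd of B7#5 is D#.
2 letter names make it a second; at 3 semitones (a half step wider than major) the quality is augmented.

augmented 2nd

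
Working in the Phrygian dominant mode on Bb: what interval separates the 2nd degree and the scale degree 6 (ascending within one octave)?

The scale runs Bb Cb D Eb F Gb Ab.
So we need the interval from Cb up to Gb.
Cb up to Gb spans 5 letter names and 7 semitones — a perfect fifth.

perfect 5th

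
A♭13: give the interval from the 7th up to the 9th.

major third

The chord tones of A♭13 are A♭-C-E♭-G♭-B♭-F.
7th = G♭; 9th = B♭.
From G♭ to B♭ is 4 semitones, exactly the major third.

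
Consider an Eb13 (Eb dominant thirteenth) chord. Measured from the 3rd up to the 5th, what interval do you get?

The chord tones of Eb13 (Eb dominant thirteenth) are Eb–G–Bb–Db–F–C.
So we need the interval from G up to Bb.
G up to Bb is 3 semitones, a half step narrower than a major third, so the interval is minor.

minor third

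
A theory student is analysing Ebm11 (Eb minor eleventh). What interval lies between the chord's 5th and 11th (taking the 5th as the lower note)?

Ebm11 is spelled Eb-Gb-Bb-Db-F-Ab.
That puts Bb below Ab.
From Bb to Ab: 10 semitones over a seventh = minor.

minor seventh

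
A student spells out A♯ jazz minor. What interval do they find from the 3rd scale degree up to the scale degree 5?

major third

Spelling A♯ jazz minor: A♯ B♯ C♯ D♯ E♯ F𝄪 G𝄪.
3rd scale degree = C♯; 5th scale degree = E♯.
C♯ up to E♯ spans 3 letter names and 4 semitones — a major third.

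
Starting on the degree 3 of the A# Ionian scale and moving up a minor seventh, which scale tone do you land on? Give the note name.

B#

The scale is A# B# C## D# E# F## G##.
The degree 3 is C##; a minor seventh above that is B# — scale degree 2.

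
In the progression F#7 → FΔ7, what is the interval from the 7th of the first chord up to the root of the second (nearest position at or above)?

The 7th of F#7 is E; the root of FΔ7 is F.
E up to F is 1 semitone, a half step narrower than a major second, so the interval is minor.

minor second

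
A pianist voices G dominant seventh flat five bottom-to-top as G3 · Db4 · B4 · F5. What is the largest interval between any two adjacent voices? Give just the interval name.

Adjacent intervals: G3→Db4 = diminished fifth; Db4→B4 = augmented sixth; B4→F5 = diminished fifth.
The largest is Db4 to B4, an augmented sixth (10 semitones).

augmented 6th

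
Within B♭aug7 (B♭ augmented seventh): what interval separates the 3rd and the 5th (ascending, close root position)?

B♭aug7: B♭-D-F♯-A♭.
That puts D below F♯.
Counting 3 letters and 4 half steps from D gives a major third.

major third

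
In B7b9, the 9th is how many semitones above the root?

13

The chord tones of B7b9 are B D♯ F♯ A C.
B to C is a minor ninth: 13 semitones.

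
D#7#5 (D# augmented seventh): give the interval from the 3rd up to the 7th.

Spelling the chord: D# F## A## C#.
So we need the interval from F## up to C#.
From F## to C#: 6 semitones over a fifth = diminished.
This 3–7 tritone is the characteristic tension at the heart of the dominant sound.

diminished fifth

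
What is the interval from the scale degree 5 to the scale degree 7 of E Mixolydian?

m3

The scale runs E F# G# A B C# D.
Scale degree 5 = B; scale degree 7 = D.
B up to D is 3 semitones, a half step narrower than a major third, so the interval is minor.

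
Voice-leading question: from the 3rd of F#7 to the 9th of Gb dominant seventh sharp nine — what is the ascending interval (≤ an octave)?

The 3rd of F#7 is A#; the 9th of Gb dominant seventh sharp nine is A.
A# up to A is 11 semitones, a half step narrower than a perfect octave, so the interval is diminished.

diminished octave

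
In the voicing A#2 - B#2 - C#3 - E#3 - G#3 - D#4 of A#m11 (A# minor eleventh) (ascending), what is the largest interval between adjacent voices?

Adjacent intervals: A#2→B#2 = major second; B#2→C#3 = minor second; C#3→E#3 = major third; E#3→G#3 = minor third; G#3→D#4 = perfect fifth.
The largest is G#3 to D#4, a perfect fifth (7 semitones).

perfect 5th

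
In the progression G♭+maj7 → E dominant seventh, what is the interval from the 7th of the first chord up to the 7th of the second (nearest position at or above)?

The 7th of G♭+maj7 is F; the 7th of E dominant seventh is D.
From F to D is 9 semitones, exactly the major sixth.

M6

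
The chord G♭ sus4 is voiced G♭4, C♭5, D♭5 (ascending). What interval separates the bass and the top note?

P5

The outer voices are G♭4 and D♭5.
G♭ up to D♭ spans 5 letter names and 7 semitones — a perfect fifth.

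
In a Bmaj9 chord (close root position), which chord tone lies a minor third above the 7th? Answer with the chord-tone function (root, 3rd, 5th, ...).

9th

Bmaj9 (B major ninth): B D♯ F♯ A♯ C♯.
The 7th is A♯. A minor third above A♯ is C♯.
C♯ is the chord's 9th.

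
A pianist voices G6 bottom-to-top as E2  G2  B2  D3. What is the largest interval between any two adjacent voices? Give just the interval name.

M3

Adjacent intervals: E2→G2 = minor third; G2→B2 = major third; B2→D3 = minor third.
The largest is G2 to B2, a major third (4 semitones).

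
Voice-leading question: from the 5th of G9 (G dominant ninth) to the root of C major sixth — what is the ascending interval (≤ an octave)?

minor 7th

The 5th of G9 (G dominant ninth) is D; the root of C major sixth is C.
From D to C: 10 semitones over a seventh = minor.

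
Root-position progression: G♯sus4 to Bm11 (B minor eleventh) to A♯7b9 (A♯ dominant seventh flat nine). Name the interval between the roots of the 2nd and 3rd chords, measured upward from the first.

major 7th

The roots are B and A♯.
Counting 7 letters and 11 half steps from B gives a major seventh.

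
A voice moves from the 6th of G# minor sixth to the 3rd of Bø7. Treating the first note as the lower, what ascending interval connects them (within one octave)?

The 6th of G# minor sixth is E#; the 3rd of Bø7 is D.
From E# to D: 9 semitones over a seventh = diminished.

d7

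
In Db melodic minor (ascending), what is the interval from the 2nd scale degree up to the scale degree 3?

minor second

Db melodic minor: Db Eb Fb Gb Ab Bb C.
So we need the interval from Eb up to Fb.
From Eb to Fb: 1 semitone over a second = minor.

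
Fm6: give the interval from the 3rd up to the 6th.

F minor sixth is spelled F, Ab, C, D.
The 3rd is Ab and the 6th is D.
4 letter names make it a fourth; at 6 semitones (a half step wider than perfect) the quality is augmented.

A4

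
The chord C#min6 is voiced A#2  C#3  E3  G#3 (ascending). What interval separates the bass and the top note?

The outer voices are A#2 and G#3.
A# up to G# is 10 semitones, a half step narrower than a major seventh, so the interval is minor.

minor seventh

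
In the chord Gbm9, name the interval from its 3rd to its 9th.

major seventh

Gb minor ninth is spelled Gb Bbb Db Fb Ab.
So we need the interval from Bbb up to Ab.
Bbb up to Ab spans 7 letter names and 11 semitones — a major seventh.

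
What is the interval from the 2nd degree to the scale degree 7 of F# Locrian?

F# locrian: F# G A B C D E.
So we need the interval from G up to E.
G up to E spans 6 letter names and 9 semitones — a major sixth.

major sixth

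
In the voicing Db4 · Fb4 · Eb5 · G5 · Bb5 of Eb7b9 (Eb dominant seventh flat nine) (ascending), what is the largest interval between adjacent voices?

Adjacent intervals: Db4→Fb4 = minor third; Fb4→Eb5 = major seventh; Eb5→G5 = major third; G5→Bb5 = minor third.
The largest is Fb4 to Eb5, a major seventh (11 semitones).

M7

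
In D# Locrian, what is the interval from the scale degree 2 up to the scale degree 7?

major sixth

D# locrian: D# E F# G# A B C#.
The scale degree 2 is E and the degree 7 is C#.
From E to C# is 9 semitones, exactly the major sixth.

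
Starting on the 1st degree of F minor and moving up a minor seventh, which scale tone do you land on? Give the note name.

The scale is F G A♭ B♭ C D♭ E♭.
The 1st degree is F; a minor seventh above that is E♭ — scale degree 7.

Eb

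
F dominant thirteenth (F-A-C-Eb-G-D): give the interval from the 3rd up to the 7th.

3rd = A; 7th = Eb.
From A to Eb: 6 semitones over a fifth = diminished.

diminished 5th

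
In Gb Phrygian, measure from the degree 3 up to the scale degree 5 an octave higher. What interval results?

major tenth

Spelling Gb Phrygian: Gb Abb Bbb Cb Db Ebb Fb.
The degree 3 is Bbb and the degree 5 (up an octave) is Db.
Counting 10 letters and 16 half steps from Bbb gives a major tenth.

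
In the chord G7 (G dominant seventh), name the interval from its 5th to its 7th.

The chord tones of G7 are G, B, D, F.
The 5th is D and the 7th is F.
From D to F: 3 semitones over a third = minor.

minor third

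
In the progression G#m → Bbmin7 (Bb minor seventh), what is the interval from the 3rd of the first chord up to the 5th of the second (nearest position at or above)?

The 3rd of G#m is B; the 5th of Bbmin7 (Bb minor seventh) is F.
From B to F: 6 semitones over a fifth = diminished.

diminished 5th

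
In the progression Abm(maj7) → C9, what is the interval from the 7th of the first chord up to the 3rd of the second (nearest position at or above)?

The 7th of Abm(maj7) is G; the 3rd of C9 is E.
From G to E is 9 semitones, exactly the major sixth.

M6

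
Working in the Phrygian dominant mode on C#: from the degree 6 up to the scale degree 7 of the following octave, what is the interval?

major ninth

The scale runs C# D E# F# G# A B.
That puts A below B.
Counting 9 letters and 14 half steps from A gives a major ninth.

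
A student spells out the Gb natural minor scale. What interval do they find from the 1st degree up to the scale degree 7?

The scale runs Gb Ab Bbb Cb Db Ebb Fb.
That puts Gb below Fb.
From Gb to Fb: 10 semitones over a seventh = minor.

minor seventh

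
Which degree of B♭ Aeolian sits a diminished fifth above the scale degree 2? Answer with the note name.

The scale is B♭ C D♭ E♭ F G♭ A♭.
The scale degree 2 is C; a diminished fifth above that is G♭ — scale degree 6.

Gb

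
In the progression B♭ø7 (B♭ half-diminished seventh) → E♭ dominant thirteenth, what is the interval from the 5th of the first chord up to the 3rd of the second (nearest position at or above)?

The 5th of B♭ø7 (B♭ half-diminished seventh) is F♭; the 3rd of E♭ dominant thirteenth is G.
From F♭ to G: 3 semitones over a second = augmented.

augmented second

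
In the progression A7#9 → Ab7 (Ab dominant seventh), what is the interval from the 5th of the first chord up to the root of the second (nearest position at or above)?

diminished fourth

The 5th of A7#9 is E; the root of Ab7 (Ab dominant seventh) is Ab.
E up to Ab is 4 semitones, a half step narrower than a perfect fourth, so the interval is diminished.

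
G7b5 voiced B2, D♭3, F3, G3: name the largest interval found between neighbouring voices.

major third

Adjacent intervals: B2→D♭3 = diminished third; D♭3→F3 = major third; F3→G3 = major second.
The largest is D♭3 to F3, a major third (4 semitones).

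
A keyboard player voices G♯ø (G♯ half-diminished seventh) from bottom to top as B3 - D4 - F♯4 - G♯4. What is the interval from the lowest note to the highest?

major sixth

The outer voices are B3 and G♯4.
Counting 6 letters and 9 half steps from B gives a major sixth.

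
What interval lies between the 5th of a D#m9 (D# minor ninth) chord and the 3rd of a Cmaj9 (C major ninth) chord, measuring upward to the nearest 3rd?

diminished fifth

The 5th of D#m9 (D# minor ninth) is A#; the 3rd of Cmaj9 (C major ninth) is E.
A# up to E is 6 semitones, a half step narrower than a perfect fifth, so the interval is diminished.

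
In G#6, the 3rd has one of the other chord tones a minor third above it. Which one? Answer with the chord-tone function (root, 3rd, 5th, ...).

5th

G#6 (G# major sixth): G# B# D# E#.
The 3rd is B#. A minor third above B# is D#.
D# is the chord's 5th.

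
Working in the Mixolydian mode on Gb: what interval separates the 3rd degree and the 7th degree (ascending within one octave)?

diminished fifth

Spelling the Mixolydian mode on Gb: Gb Ab Bb Cb Db Eb Fb.
That puts Bb below Fb.
From Bb to Fb: 6 semitones over a fifth = diminished.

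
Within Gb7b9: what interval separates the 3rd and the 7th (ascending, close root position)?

diminished fifth

Spelling the chord: Gb, Bb, Db, Fb, Abb.
That puts Bb below Fb.
From Bb to Fb: 6 semitones over a fifth = diminished.
This 3–7 tritone is the characteristic tension at the heart of the dominant sound.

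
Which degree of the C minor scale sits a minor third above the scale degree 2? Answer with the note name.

F

The scale is C D Eb F G Ab Bb.
The scale degree 2 is D; a minor third above that is F — scale degree 4.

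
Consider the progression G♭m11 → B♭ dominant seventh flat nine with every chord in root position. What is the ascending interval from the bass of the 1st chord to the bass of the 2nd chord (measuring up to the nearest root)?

The roots are G♭ and B♭.
Counting 3 letters and 4 half steps from G♭ gives a major third.

major third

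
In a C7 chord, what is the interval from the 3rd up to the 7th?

diminished fifth

C7 (C dominant seventh) is spelled C–E–G–Bb.
So we need the interval from E up to Bb.
E up to Bb is 6 semitones, a half step narrower than a perfect fifth, so the interval is diminished.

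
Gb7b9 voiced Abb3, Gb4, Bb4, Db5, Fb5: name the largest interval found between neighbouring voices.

major seventh

Adjacent intervals: Abb3→Gb4 = major seventh; Gb4→Bb4 = major third; Bb4→Db5 = minor third; Db5→Fb5 = minor third.
The largest is Abb3 to Gb4, a major seventh (11 semitones).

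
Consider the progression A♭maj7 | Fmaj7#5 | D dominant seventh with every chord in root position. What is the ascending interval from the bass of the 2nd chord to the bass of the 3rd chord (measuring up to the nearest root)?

major sixth

The roots are F and D.
From F to D is 9 semitones, exactly the major sixth.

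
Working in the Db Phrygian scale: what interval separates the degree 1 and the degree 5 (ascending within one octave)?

Spelling the Db Phrygian scale: Db Ebb Fb Gb Ab Bbb Cb.
The degree 1 is Db and the 5th scale degree is Ab.
Counting 5 letters and 7 half steps from Db gives a perfect fifth.

perfect 5th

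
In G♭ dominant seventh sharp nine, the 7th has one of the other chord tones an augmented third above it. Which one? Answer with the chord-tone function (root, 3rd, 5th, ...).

Spelling the chord: G♭, B♭, D♭, F♭, A.
The 7th is F♭. An augmented third above F♭ is A.
A is the chord's 9th.

9th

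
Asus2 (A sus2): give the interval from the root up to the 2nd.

major 2nd

Asus2 (A sus2): A–B–E.
Root = A; 2nd = B.
From A to B is 2 semitones, exactly the major second.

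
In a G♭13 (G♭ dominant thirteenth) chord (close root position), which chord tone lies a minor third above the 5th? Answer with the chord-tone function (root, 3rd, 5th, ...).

7th

Spelling the chord: G♭-B♭-D♭-F♭-A♭-E♭.
The 5th is D♭. A minor third above D♭ is F♭.
F♭ is the chord's 7th.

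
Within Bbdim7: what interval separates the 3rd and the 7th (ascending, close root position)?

The chord tones of Bbdim7 (Bb diminished seventh) are Bb-Db-Fb-Abb.
That puts Db below Abb.
From Db to Abb: 6 semitones over a fifth = diminished.

diminished fifth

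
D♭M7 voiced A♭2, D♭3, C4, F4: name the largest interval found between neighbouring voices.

major seventh

Adjacent intervals: A♭2→D♭3 = perfect fourth; D♭3→C4 = major seventh; C4→F4 = perfect fourth.
The largest is D♭3 to C4, a major seventh (11 semitones).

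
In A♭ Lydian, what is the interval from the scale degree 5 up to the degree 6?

major second

A♭ lydian: A♭ B♭ C D E♭ F G.
That puts E♭ below F.
From E♭ to F is 2 semitones, exactly the major second.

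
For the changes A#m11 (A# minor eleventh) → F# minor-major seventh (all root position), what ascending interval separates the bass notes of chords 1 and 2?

minor 6th

The roots are A# and F#.
A# up to F# is 8 semitones, a half step narrower than a major sixth, so the interval is minor.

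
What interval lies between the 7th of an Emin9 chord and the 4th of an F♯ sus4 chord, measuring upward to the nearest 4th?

The 7th of Emin9 is D; the 4th of F♯ sus4 is B.
D up to B spans 6 letter names and 9 semitones — a major sixth.

major 6th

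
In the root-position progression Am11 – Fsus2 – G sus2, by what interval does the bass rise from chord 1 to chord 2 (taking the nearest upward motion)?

The roots are A and F.
From A to F: 8 semitones over a sixth = minor.

minor sixth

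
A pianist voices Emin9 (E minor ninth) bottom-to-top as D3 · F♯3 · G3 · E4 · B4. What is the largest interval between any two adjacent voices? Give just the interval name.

Adjacent intervals: D3→F♯3 = major third; F♯3→G3 = minor second; G3→E4 = major sixth; E4→B4 = perfect fifth.
The largest is G3 to E4, a major sixth (9 semitones).

major 6th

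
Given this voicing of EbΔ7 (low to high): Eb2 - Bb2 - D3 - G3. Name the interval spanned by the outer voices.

The outer voices are Eb2 and G3.
Counting 10 letters and 16 half steps from Eb gives a major tenth.

major 10th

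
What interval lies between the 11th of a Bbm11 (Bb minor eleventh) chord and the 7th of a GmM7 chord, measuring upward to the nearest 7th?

The 11th of Bbm11 (Bb minor eleventh) is Eb; the 7th of GmM7 is F#.
Eb up to F# is 3 semitones, a half step wider than a major second, so the interval is augmented.

augmented second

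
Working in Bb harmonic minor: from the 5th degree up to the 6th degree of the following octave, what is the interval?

minor 9th

The scale runs Bb C Db Eb F Gb A.
The 5th degree is F and the 6th scale degree (up an octave) is Gb.
9 letter names make it a ninth; at 13 semitones (a half step narrower than major) the quality is minor.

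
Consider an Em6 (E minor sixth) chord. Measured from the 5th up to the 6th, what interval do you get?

Em6 is spelled E, G, B, C#.
So we need the interval from B up to C#.
B up to C# spans 2 letter names and 2 semitones — a major second.

major second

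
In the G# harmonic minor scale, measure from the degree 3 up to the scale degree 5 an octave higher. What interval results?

major 10th

G# harmonic minor: G# A# B C# D# E F##.
Degree 3 = B; 5th scale degree (up an octave) = D#.
B up to D# spans 10 letter names and 16 semitones — a major tenth.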